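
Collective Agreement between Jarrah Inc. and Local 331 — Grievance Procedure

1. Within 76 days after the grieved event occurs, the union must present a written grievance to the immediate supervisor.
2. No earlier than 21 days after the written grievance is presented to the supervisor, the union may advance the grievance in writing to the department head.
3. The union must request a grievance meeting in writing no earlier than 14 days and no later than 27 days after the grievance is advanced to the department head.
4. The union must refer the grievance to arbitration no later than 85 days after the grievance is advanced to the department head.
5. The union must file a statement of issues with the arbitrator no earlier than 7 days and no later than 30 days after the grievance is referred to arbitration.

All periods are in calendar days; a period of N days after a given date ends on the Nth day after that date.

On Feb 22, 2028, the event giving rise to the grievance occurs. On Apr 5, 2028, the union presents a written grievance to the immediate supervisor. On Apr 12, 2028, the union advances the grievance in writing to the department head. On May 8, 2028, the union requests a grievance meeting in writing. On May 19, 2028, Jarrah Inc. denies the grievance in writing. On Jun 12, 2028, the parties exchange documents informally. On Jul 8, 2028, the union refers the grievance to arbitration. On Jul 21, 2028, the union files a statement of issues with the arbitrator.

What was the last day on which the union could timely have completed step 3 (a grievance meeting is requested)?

Step 3 runs from Apr 12, 2028, when the grievance is advanced to the department head. The window is 14–27 days after Apr 12, 2028; it closes on May 9, 2028.

May 9, 2028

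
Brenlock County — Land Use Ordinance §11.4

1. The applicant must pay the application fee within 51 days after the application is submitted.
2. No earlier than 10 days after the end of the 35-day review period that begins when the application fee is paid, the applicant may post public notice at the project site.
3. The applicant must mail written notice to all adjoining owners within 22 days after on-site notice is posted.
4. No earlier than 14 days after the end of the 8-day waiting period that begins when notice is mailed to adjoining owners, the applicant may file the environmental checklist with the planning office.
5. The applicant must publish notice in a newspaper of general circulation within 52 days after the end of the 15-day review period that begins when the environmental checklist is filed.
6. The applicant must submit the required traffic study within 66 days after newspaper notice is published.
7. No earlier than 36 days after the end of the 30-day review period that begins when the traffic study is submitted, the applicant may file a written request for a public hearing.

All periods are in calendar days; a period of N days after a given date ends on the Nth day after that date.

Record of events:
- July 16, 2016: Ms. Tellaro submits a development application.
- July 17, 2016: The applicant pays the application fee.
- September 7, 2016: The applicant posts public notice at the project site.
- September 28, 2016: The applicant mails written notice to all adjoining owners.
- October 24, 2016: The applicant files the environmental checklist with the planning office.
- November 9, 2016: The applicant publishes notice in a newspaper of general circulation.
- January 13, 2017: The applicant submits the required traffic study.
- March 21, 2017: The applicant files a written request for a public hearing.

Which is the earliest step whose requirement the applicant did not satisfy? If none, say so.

Step 1: 51 days after July 16, 2016 (when the application is submitted) is September 5, 2016; completed July 17, 2016, before the deadline.
Step 2: the earliest permitted date is 10 days after August 21, 2016 (end of the 35-day review period, which began when the application fee is paid on July 17, 2016), i.e. August 31, 2016; done September 7, 2016 — permitted.
Step 3: 22 days after September 7, 2016 (when on-site notice is posted) is September 29, 2016; completed September 28, 2016, before the deadline.
Step 4: the earliest permitted date is 14 days after October 6, 2016 (end of the 8-day waiting period, which began when notice is mailed to adjoining owners on September 28, 2016), i.e. October 20, 2016; October 24, 2016 is on or after that date.
Step 5: 52 days after November 8, 2016 (end of the 15-day review period, which began when the environmental checklist is filed on October 24, 2016) is December 30, 2016; November 9, 2016 is within that limit.
Step 6: 66 days after November 9, 2016 (when newspaper notice is published) is January 14, 2017; done January 13, 2017 — timely.
Step 7: the earliest permitted date is 36 days after February 12, 2017 (end of the 30-day review period, which began when the traffic study is submitted on January 13, 2017), i.e. March 20, 2017; done March 21, 2017, after the minimum wait.

None — every step was satisfied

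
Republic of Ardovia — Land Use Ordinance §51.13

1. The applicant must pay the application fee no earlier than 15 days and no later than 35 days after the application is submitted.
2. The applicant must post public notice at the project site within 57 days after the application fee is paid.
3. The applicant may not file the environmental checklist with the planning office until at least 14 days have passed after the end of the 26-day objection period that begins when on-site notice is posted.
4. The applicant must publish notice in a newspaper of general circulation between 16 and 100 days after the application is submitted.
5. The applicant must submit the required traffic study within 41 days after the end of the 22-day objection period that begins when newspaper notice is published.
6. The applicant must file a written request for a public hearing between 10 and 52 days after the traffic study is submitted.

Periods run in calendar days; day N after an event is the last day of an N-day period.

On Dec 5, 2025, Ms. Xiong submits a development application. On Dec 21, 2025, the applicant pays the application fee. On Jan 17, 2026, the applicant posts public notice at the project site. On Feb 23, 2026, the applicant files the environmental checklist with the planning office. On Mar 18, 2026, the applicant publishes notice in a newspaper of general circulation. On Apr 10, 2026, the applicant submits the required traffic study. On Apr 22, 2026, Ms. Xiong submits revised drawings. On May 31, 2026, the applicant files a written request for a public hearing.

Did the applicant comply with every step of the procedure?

No

Step 1 — 15 and 35 days from Dec 5, 2025 (when the application is submitted) are Dec 20, 2025 and Jan 9, 2026 respectively; Dec 21, 2025 falls inside that range.
Step 2 — counting 57 days from Dec 21, 2025 (when the application fee is paid) gives a deadline of Feb 16, 2026; Jan 17, 2026 is within that limit.
Step 3 — must wait 14 days from Feb 12, 2026 (end of the 26-day objection period, which began when on-site notice is posted on Jan 17, 2026), so not before Feb 26, 2026; acted on Feb 23, 2026, 3 days prematurely.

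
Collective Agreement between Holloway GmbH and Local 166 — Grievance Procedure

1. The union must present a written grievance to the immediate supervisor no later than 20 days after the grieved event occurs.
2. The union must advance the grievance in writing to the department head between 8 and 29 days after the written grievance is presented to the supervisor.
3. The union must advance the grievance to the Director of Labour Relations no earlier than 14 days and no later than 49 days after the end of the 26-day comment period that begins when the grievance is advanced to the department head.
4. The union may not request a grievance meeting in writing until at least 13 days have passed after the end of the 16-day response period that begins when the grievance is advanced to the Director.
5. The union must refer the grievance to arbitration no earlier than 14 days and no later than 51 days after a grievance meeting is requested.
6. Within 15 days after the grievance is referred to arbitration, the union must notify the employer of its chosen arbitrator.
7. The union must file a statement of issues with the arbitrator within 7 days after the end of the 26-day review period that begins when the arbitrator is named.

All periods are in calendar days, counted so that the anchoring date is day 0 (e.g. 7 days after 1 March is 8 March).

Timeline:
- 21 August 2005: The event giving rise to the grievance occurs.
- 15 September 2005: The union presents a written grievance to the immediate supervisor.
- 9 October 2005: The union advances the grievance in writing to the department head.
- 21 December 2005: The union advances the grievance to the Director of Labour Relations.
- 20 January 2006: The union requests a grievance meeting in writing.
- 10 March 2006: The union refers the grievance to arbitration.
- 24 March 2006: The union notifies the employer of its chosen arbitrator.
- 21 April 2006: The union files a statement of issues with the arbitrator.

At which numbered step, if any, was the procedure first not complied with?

(1) due by 21 August 2005 + 20 days = 10 September 2005; done 15 September 2005 — 5 days late.

Step 1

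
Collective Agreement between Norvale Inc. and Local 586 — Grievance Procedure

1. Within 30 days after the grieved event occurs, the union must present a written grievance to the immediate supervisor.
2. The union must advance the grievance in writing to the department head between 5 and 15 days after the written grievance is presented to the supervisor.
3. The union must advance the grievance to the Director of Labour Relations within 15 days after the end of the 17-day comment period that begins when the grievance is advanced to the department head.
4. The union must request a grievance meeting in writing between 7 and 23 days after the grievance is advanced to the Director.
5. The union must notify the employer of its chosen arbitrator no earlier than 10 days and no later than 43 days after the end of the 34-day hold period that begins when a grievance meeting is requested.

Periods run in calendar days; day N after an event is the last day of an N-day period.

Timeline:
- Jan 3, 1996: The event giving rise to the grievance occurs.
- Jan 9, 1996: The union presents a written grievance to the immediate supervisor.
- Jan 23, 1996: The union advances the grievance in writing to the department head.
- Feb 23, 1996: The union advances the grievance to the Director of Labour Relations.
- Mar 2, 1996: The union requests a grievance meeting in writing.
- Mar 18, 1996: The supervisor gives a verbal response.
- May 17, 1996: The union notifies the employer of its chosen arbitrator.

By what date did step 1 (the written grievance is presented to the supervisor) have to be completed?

Step 1 runs from Jan 3, 1996, when the grieved event occurs. 30 days after Jan 3, 1996 is Feb 2, 1996.

Feb 2, 1996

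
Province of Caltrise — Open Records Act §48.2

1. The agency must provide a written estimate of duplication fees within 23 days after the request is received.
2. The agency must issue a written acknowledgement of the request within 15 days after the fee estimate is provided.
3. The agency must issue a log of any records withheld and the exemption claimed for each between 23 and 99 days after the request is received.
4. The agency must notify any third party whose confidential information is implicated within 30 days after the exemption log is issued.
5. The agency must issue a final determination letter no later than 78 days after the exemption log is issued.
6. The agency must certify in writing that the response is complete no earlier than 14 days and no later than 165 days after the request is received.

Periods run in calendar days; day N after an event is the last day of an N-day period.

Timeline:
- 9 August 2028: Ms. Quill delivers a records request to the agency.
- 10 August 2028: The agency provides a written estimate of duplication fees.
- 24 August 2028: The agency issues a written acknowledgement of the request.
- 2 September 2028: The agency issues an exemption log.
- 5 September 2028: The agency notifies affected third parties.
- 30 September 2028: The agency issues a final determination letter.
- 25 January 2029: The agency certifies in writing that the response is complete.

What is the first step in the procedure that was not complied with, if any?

Step 6

Step 1 — counting 23 days from 9 August 2028 (when the request is received) gives a deadline of 1 September 2028; done 10 August 2028 — timely.
Step 2 — counting 15 days from 10 August 2028 (when the fee estimate is provided) gives a deadline of 25 August 2028; completed 24 August 2028, before the deadline.
Step 3 — 23 and 99 days from 9 August 2028 (when the request is received) are 1 September 2028 and 16 November 2028 respectively; 2 September 2028 falls inside that range.
Step 4 — counting 30 days from 2 September 2028 (when the exemption log is issued) gives a deadline of 2 October 2028; done 5 September 2028 — timely.
Step 5 — counting 78 days from 2 September 2028 (when the exemption log is issued) gives a deadline of 19 November 2028; completed 30 September 2028, before the deadline.
Step 6 — 14 and 165 days from 9 August 2028 (when the request is received) are 23 August 2028 and 21 January 2029 respectively; 25 January 2029 is 4 days past the end of the window.
The analysis stops there.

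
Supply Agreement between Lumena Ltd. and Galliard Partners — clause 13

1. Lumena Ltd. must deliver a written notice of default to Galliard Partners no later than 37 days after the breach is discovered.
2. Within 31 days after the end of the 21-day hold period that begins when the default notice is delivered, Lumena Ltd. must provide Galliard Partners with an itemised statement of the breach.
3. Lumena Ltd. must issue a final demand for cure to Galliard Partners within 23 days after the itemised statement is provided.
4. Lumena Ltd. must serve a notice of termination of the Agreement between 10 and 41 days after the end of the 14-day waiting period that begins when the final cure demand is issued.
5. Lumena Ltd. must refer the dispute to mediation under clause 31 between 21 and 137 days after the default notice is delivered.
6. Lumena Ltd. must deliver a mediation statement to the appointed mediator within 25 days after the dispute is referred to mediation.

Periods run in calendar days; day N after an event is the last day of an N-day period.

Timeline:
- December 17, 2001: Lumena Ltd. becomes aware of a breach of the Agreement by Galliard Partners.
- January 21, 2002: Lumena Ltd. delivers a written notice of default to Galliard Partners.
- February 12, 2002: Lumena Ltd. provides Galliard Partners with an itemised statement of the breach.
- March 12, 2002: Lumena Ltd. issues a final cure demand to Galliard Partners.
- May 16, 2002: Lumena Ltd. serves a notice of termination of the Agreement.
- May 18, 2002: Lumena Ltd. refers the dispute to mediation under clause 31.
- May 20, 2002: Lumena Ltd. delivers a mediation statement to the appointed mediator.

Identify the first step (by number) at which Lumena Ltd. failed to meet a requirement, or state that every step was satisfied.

(1) due by December 17, 2001 + 37 days = January 23, 2002; completed January 21, 2002, before the deadline.
(2) due by February 11, 2002 + 31 days = March 14, 2002; done February 12, 2002 — timely.
(3) due by February 12, 2002 + 23 days = March 7, 2002; March 12, 2002 misses that deadline by 5 days.
That is the first point of non-compliance.

Step 3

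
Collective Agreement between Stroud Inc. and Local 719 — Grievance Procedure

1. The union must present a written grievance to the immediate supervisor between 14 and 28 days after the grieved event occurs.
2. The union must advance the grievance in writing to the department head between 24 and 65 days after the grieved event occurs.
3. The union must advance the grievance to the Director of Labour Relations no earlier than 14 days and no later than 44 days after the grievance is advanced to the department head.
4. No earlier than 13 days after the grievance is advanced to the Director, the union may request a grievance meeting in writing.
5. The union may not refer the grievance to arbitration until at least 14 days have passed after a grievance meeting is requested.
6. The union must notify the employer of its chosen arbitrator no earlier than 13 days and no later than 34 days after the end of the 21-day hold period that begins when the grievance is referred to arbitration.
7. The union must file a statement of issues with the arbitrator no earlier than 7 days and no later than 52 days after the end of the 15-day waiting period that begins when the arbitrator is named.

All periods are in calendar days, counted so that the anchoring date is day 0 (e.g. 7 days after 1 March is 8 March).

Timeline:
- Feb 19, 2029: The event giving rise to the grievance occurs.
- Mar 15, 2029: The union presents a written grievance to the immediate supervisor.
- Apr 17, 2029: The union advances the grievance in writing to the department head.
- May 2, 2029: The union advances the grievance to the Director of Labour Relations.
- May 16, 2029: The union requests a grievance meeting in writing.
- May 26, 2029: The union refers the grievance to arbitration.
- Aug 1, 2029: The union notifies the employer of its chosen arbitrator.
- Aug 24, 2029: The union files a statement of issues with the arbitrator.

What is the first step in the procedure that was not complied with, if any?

Step 5

Step 1: the window is 14–28 days after Feb 19, 2029 (when the grieved event occurs), so Mar 5, 2029 through Mar 19, 2029; done Mar 15, 2029, which is between those dates.
Step 2: the window is 24–65 days after Feb 19, 2029 (when the grieved event occurs), so Mar 15, 2029 through Apr 25, 2029; done Apr 17, 2029, which is between those dates.
Step 3: the window is 14–44 days after Apr 17, 2029 (when the grievance is advanced to the department head), so May 1, 2029 through May 31, 2029; May 2, 2029 falls inside that range.
Step 4: the earliest permitted date is 13 days after May 2, 2029 (when the grievance is advanced to the Director), i.e. May 15, 2029; done May 16, 2029, after the minimum wait.
Step 5: the earliest permitted date is 14 days after May 16, 2029 (when a grievance meeting is requested), i.e. May 30, 2029; acted on May 26, 2029, 4 days prematurely.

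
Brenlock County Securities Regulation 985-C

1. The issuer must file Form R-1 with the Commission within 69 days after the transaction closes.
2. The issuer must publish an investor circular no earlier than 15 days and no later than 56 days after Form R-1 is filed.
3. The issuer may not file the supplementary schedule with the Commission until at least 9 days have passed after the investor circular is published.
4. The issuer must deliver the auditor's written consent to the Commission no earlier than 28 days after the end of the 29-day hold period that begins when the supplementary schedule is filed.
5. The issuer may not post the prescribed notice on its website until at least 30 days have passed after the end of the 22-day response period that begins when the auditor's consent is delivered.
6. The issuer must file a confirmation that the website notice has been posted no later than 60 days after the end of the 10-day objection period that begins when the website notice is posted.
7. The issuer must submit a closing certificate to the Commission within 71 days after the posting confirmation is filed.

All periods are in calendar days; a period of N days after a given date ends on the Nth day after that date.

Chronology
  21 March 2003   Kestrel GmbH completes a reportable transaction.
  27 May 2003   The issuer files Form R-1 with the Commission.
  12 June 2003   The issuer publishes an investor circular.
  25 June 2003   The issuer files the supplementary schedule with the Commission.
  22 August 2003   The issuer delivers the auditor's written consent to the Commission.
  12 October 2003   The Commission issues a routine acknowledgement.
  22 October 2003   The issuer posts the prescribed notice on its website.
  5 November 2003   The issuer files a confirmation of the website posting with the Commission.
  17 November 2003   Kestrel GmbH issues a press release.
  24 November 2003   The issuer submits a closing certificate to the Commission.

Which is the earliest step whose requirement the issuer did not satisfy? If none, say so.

None — every step was satisfied

Step 1: 69 days after 21 March 2003 (when the transaction closes) is 29 May 2003; 27 May 2003 is within that limit.
Step 2: the window is 15–56 days after 27 May 2003 (when Form R-1 is filed), so 11 June 2003 through 22 July 2003; 12 June 2003 falls inside that range.
Step 3: the earliest permitted date is 9 days after 12 June 2003 (when the investor circular is published), i.e. 21 June 2003; done 25 June 2003, after the minimum wait.
Step 4: the earliest permitted date is 28 days after 24 July 2003 (end of the 29-day hold period, which began when the supplementary schedule is filed on 25 June 2003), i.e. 21 August 2003; done 22 August 2003, after the minimum wait.
Step 5: the earliest permitted date is 30 days after 13 September 2003 (end of the 22-day response period, which began when the auditor's consent is delivered on 22 August 2003), i.e. 13 October 2003; done 22 October 2003, after the minimum wait.
Step 6: 60 days after 1 November 2003 (end of the 10-day objection period, which began when the website notice is posted on 22 October 2003) is 31 December 2003; done 5 November 2003 — timely.
Step 7: 71 days after 5 November 2003 (when the posting confirmation is filed) is 15 January 2004; 24 November 2003 is within that limit.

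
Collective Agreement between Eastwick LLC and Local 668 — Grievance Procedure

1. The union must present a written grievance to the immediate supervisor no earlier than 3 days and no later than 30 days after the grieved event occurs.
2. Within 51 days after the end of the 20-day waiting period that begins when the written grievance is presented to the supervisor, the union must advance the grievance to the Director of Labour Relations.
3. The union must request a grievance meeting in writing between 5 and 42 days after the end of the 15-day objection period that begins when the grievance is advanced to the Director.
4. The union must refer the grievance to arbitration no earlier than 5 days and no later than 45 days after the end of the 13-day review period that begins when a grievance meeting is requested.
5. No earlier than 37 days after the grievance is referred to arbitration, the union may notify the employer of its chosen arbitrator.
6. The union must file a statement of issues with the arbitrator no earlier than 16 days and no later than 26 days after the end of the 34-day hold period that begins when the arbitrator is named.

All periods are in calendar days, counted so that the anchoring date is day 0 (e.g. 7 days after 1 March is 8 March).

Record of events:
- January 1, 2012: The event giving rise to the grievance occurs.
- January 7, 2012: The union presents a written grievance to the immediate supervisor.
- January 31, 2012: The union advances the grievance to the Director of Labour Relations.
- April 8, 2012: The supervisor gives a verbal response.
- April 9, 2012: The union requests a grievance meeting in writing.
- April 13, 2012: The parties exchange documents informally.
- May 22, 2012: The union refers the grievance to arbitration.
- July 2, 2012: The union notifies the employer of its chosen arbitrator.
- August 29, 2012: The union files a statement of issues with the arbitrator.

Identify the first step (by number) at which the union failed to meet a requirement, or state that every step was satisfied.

Step 1: the window is 3–30 days after January 1, 2012 (when the grieved event occurs), so January 4, 2012 through January 31, 2012; January 7, 2012 falls inside that range.
Step 2: 51 days after January 27, 2012 (end of the 20-day waiting period, which began when the written grievance is presented to the supervisor on January 7, 2012) is March 18, 2012; January 31, 2012 is within that limit.
Step 3: the window is 5–42 days after February 15, 2012 (end of the 15-day objection period, which began when the grievance is advanced to the Director on January 31, 2012), so February 20, 2012 through March 28, 2012; done April 9, 2012 — 12 days after the window closed.
The analysis stops there.

Step 3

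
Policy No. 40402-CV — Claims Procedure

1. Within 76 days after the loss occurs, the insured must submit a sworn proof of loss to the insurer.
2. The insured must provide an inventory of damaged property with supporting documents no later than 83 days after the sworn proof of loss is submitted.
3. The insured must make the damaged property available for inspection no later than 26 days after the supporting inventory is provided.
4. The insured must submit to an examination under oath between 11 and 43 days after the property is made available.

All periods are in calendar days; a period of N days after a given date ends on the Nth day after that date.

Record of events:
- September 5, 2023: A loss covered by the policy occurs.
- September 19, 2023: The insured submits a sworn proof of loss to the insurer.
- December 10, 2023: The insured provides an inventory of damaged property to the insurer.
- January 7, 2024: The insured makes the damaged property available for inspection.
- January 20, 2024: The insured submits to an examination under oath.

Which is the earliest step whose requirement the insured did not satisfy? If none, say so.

Step 1 — counting 76 days from September 5, 2023 (when the loss occurs) gives a deadline of November 20, 2023; completed September 19, 2023, before the deadline.
Step 2 — counting 83 days from September 19, 2023 (when the sworn proof of loss is submitted) gives a deadline of December 11, 2023; December 10, 2023 is within that limit.
Step 3 — counting 26 days from December 10, 2023 (when the supporting inventory is provided) gives a deadline of January 5, 2024; done January 7, 2024 — 2 days late.
No need to go further; step 3 was not satisfied.

Step 3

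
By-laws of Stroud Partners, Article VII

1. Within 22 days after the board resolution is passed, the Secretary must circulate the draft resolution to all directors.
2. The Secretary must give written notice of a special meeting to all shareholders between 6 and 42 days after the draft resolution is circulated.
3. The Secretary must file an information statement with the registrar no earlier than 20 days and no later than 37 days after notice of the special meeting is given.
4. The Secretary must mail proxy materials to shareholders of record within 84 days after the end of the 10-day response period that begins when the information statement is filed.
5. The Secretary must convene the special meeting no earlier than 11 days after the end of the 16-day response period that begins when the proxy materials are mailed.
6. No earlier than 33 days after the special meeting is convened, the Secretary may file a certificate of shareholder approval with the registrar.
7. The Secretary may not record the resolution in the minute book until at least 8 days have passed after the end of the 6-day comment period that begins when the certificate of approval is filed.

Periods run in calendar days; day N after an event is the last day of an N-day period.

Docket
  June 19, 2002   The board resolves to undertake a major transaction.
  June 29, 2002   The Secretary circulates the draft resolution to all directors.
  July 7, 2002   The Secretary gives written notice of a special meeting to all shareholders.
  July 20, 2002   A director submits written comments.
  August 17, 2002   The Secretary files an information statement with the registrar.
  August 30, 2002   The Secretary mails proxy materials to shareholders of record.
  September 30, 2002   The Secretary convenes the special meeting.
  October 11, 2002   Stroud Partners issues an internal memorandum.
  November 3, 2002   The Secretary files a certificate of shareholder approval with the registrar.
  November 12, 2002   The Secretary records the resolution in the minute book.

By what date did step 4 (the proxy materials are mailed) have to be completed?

November 19, 2002

The information statement is filed on August 17, 2002; the 10-day response period therefore ends August 27, 2002, and step 4 runs from that date. 84 days after August 27, 2002 is November 19, 2002.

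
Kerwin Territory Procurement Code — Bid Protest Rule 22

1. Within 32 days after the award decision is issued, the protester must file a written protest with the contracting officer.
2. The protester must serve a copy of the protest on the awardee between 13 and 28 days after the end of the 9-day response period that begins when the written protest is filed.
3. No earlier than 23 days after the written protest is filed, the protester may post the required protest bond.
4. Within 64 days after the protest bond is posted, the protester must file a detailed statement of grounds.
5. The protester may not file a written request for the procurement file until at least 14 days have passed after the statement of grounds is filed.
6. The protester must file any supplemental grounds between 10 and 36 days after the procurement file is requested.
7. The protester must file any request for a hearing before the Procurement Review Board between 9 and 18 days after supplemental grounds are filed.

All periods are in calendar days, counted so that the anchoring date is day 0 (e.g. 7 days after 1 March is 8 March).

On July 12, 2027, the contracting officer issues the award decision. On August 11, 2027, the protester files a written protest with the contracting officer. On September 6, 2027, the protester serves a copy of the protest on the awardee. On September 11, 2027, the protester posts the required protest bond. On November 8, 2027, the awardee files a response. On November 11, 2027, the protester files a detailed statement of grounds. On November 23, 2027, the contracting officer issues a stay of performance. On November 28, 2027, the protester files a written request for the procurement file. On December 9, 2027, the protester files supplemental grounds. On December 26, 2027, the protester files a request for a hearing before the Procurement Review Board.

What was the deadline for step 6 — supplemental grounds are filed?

Step 6 runs from November 28, 2027, when the procurement file is requested. The window is 10–36 days after November 28, 2027; it closes on January 3, 2028.

January 3, 2028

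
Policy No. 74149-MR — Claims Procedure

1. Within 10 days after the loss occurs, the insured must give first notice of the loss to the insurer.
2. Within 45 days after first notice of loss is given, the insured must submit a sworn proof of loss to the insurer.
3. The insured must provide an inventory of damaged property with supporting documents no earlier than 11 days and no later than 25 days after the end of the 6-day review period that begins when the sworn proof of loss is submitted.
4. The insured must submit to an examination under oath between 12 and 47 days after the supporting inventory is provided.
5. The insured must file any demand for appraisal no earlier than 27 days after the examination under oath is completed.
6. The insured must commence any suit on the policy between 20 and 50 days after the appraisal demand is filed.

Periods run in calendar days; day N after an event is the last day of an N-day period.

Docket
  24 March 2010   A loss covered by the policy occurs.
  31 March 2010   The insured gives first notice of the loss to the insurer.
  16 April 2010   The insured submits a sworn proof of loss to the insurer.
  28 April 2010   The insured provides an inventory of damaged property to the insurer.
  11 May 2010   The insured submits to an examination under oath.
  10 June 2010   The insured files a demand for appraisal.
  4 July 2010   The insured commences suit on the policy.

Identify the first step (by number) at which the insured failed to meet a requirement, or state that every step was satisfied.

Step 1 — counting 10 days from 24 March 2010 (when the loss occurs) gives a deadline of 3 April 2010; done 31 March 2010 — timely.
Step 2 — counting 45 days from 31 March 2010 (when first notice of loss is given) gives a deadline of 15 May 2010; completed 16 April 2010, before the deadline.
Step 3 — 11 and 25 days from 22 April 2010 (end of the 6-day review period, which began when the sworn proof of loss is submitted on 16 April 2010) are 3 May 2010 and 17 May 2010 respectively; done 28 April 2010 — 5 days before the window opened.
That is the first point of non-compliance.

Step 3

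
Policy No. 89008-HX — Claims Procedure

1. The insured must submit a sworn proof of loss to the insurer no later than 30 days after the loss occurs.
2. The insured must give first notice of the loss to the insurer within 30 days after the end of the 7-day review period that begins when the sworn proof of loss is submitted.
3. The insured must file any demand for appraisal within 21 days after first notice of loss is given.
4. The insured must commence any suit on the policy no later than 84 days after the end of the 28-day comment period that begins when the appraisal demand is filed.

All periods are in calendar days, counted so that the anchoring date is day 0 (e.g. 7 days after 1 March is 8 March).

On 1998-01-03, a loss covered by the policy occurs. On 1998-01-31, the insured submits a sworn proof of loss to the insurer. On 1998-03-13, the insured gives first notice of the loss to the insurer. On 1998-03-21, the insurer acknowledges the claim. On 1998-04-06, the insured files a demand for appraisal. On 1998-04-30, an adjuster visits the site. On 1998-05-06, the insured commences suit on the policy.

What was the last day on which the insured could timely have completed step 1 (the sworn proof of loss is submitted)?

Step 1 runs from 1998-01-03, when the loss occurs. 30 days after 1998-01-03 is 1998-02-02.

1998-02-02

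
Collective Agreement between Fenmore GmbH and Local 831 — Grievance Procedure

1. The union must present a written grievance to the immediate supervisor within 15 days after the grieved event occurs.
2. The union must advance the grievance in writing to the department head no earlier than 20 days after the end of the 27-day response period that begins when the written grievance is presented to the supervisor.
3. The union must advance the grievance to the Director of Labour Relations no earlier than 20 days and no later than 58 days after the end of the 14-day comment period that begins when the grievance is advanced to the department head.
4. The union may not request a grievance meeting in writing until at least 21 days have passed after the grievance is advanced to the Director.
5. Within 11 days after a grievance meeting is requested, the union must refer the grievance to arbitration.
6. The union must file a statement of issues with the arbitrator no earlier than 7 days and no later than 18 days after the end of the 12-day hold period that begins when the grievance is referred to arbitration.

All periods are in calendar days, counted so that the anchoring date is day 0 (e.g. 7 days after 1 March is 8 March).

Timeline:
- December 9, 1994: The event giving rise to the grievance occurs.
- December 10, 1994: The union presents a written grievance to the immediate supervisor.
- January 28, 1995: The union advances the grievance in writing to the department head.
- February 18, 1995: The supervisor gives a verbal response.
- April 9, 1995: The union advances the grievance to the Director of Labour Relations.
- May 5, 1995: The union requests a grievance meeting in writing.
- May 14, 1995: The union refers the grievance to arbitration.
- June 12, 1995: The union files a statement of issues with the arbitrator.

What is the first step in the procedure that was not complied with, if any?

Step 1: 15 days after December 9, 1994 (when the grieved event occurs) is December 24, 1994; done December 10, 1994 — timely.
Step 2: the earliest permitted date is 20 days after January 6, 1995 (end of the 27-day response period, which began when the written grievance is presented to the supervisor on December 10, 1994), i.e. January 26, 1995; done January 28, 1995, after the minimum wait.
Step 3: the window is 20–58 days after February 11, 1995 (end of the 14-day comment period, which began when the grievance is advanced to the department head on January 28, 1995), so March 3, 1995 through April 10, 1995; done April 9, 1995, which is between those dates.
Step 4: the earliest permitted date is 21 days after April 9, 1995 (when the grievance is advanced to the Director), i.e. April 30, 1995; May 5, 1995 is on or after that date.
Step 5: 11 days after May 5, 1995 (when a grievance meeting is requested) is May 16, 1995; May 14, 1995 is within that limit.
Step 6: the window is 7–18 days after May 26, 1995 (end of the 12-day hold period, which began when the grievance is referred to arbitration on May 14, 1995), so June 2, 1995 through June 13, 1995; done June 12, 1995 — within the window.

None — every step was satisfied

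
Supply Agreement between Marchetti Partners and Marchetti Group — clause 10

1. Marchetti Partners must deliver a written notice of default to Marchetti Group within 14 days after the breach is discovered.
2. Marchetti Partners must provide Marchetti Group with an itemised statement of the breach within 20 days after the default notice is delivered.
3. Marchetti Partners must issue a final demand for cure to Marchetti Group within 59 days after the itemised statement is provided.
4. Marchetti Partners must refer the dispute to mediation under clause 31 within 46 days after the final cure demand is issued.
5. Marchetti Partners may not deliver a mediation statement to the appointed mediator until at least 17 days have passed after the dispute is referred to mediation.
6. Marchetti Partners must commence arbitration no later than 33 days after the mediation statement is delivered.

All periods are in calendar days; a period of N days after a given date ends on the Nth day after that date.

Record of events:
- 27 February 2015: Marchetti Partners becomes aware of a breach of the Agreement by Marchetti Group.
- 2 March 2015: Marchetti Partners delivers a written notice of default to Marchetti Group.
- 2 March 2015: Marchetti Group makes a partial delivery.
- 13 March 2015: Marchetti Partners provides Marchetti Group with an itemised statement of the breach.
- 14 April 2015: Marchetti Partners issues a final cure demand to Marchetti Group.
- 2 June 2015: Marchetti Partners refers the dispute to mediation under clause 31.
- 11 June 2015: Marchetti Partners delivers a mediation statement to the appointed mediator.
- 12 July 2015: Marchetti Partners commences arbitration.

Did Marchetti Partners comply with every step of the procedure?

(1) due by 27 February 2015 + 14 days = 13 March 2015; done 2 March 2015 — timely.
(2) due by 2 March 2015 + 20 days = 22 March 2015; completed 13 March 2015, before the deadline.
(3) due by 13 March 2015 + 59 days = 11 May 2015; completed 14 April 2015, before the deadline.
(4) due by 14 April 2015 + 46 days = 30 May 2015; 2 June 2015 misses that deadline by 3 days.

No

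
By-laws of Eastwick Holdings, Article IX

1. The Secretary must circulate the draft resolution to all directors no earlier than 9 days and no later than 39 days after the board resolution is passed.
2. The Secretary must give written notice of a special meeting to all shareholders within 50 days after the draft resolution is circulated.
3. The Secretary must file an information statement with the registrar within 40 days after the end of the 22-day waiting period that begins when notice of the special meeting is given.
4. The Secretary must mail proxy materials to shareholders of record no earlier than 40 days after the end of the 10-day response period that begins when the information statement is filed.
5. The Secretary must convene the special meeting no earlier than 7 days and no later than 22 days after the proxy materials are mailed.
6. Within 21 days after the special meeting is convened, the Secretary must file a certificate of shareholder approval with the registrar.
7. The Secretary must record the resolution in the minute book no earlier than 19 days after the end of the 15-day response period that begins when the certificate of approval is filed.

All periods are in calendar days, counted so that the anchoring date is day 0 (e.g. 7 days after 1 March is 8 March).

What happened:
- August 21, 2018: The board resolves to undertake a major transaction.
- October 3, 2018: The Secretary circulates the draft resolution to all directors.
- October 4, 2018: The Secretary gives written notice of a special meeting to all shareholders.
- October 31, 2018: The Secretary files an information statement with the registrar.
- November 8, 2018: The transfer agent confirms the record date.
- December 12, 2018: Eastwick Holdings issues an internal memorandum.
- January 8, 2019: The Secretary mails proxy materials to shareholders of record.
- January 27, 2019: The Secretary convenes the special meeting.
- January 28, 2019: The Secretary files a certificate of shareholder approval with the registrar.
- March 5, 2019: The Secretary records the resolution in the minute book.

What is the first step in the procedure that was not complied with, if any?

(1) the permitted window runs from August 21, 2018 + 9 = August 30, 2018 to August 21, 2018 + 39 = September 29, 2018; October 3, 2018 is 4 days past the end of the window.
The procedure was therefore not followed at step 1.

Step 1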